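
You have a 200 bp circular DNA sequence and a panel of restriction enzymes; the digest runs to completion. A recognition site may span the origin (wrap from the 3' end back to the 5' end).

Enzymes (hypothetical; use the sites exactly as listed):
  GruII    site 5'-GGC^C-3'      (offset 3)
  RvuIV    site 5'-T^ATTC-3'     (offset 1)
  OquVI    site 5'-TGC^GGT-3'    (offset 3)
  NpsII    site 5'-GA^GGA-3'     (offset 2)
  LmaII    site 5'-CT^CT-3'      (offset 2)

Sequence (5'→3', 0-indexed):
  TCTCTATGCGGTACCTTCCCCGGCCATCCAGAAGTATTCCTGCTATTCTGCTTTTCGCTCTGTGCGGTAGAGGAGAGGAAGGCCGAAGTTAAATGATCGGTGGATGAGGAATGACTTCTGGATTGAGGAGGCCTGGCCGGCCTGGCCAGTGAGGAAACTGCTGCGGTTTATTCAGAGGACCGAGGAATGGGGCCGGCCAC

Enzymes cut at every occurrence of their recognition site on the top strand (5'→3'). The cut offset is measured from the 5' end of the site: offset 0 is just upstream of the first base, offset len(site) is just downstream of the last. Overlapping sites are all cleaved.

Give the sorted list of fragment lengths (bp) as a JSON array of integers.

[2,4,4,4,5,5,5,5,6,6,6,6,6,7,7,7,9,10,11,12,15,15,19,24]

Site scan:
  GruII (GGCC, off=3): starts [21, 80, 129, 134, 138, 143, 190, 194] → cuts [24, 83, 132, 137, 141, 146, 193, 197]
  RvuIV (TATTC, off=1): starts [34, 43, 168] → cuts [35, 44, 169]
  OquVI (TGCGGT, off=3): starts [6, 62, 161] → cuts [9, 65, 164]
  NpsII (GAGGA, off=2): starts [69, 74, 105, 124, 150, 174, 181] → cuts [71, 76, 107, 126, 152, 176, 183]
  LmaII (CTCT, off=2): starts [1, 57, 199] → cuts [1, 3, 59]

All cut coordinates (distinct, sorted): [1, 3, 9, 24, 35, 44, 59, 65, 71, 76, 83, 107, 126, 132, 137, 141, 146, 152, 164, 169, 176, 183, 193, 197]

Fragment lengths:
  1→3: 2 bp
  3→9: 6 bp
  9→24: 15 bp
  24→35: 11 bp
  35→44: 9 bp
  44→59: 15 bp
  59→65: 6 bp
  65→71: 6 bp
  71→76: 5 bp
  76→83: 7 bp
  83→107: 24 bp
  107→126: 19 bp
  126→132: 6 bp
  132→137: 5 bp
  137→141: 4 bp
  141→146: 5 bp
  146→152: 6 bp
  152→164: 12 bp
  164→169: 5 bp
  169→176: 7 bp
  176→183: 7 bp
  183→193: 10 bp
  193→197: 4 bp
  197→1 (wrap): 200-197+1 = 4 bp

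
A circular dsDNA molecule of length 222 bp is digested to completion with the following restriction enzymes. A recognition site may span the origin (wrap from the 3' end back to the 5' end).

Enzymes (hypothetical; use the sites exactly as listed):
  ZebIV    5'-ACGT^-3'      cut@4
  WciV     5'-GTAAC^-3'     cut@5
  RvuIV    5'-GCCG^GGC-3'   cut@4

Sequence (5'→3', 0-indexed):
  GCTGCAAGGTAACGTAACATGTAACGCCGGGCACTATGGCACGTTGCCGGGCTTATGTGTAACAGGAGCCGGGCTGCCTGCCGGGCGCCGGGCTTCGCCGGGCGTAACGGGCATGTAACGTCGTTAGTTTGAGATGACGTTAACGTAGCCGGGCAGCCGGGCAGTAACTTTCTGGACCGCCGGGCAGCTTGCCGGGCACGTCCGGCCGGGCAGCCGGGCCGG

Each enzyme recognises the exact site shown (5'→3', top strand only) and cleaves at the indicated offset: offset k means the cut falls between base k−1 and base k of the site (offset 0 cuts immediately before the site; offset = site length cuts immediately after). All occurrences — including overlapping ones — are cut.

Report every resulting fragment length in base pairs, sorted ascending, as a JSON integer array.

Scan for sites:
  ZebIV ACGT/4: at [11, 40, 117, 136, 142, 197] ⇒ [15, 44, 121, 140, 146, 201]
  WciV GTAAC/5: at [8, 13, 20, 58, 103, 114, 163] ⇒ [13, 18, 25, 63, 108, 119, 168]
  RvuIV GCCGGGC/4: at [25, 45, 67, 79, 86, 96, 147, 155, 178, 190, 204, 212, 217] ⇒ [29, 49, 71, 83, 90, 100, 151, 159, 182, 194, 208, 216, 221]

All cut coordinates (distinct, sorted): [13, 15, 18, 25, 29, 44, 49, 63, 71, 83, 90, 100, 108, 119, 121, 140, 146, 151, 159, 168, 182, 194, 201, 208, 216, 221]

Fragment lengths:
  13→15: 2 bp
  15→18: 3 bp
  18→25: 7 bp
  25→29: 4 bp
  29→44: 15 bp
  44→49: 5 bp
  49→63: 14 bp
  63→71: 8 bp
  71→83: 12 bp
  83→90: 7 bp
  90→100: 10 bp
  100→108: 8 bp
  108→119: 11 bp
  119→121: 2 bp
  121→140: 19 bp
  140→146: 6 bp
  146→151: 5 bp
  151→159: 8 bp
  159→168: 9 bp
  168→182: 14 bp
  182→194: 12 bp
  194→201: 7 bp
  201→208: 7 bp
  208→216: 8 bp
  216→221: 5 bp
  221→13 (wrap): 222-221+13 = 14 bp

[2,2,3,4,5,5,5,6,7,7,7,7,8,8,8,8,9,10,11,12,12,14,14,14,15,19]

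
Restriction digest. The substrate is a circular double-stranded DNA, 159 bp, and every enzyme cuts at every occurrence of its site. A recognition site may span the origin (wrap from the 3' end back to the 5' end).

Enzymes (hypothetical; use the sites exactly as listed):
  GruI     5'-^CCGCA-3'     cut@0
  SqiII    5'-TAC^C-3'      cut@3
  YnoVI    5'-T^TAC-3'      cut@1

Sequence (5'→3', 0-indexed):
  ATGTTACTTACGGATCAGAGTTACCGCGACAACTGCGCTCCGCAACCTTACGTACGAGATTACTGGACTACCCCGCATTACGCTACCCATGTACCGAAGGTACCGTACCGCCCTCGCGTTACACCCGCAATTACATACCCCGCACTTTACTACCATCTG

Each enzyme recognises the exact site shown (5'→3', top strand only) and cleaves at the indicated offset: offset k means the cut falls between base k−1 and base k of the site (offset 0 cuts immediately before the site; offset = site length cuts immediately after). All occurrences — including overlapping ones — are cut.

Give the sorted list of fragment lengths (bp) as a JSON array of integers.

Scan for sites:
  GruI (CCGCA, off=0): starts [39, 72, 124, 139] → cuts [39, 72, 124, 139]
  SqiII (TACC, off=3): starts [21, 68, 83, 91, 100, 105, 135, 150] → cuts [24, 71, 86, 94, 103, 108, 138, 153]
  YnoVI (TTAC, off=1): starts [3, 7, 20, 47, 59, 77, 118, 130, 146] → cuts [4, 8, 21, 48, 60, 78, 119, 131, 147]

Pooled cuts: [4, 8, 21, 24, 39, 48, 60, 71, 72, 78, 86, 94, 103, 108, 119, 124, 131, 138, 139, 147, 153]

Fragments:
  4→8: 4 bp
  8→21: 13 bp
  21→24: 3 bp
  24→39: 15 bp
  39→48: 9 bp
  48→60: 12 bp
  60→71: 11 bp
  71→72: 1 bp
  72→78: 6 bp
  78→86: 8 bp
  86→94: 8 bp
  94→103: 9 bp
  103→108: 5 bp
  108→119: 11 bp
  119→124: 5 bp
  124→131: 7 bp
  131→138: 7 bp
  138→139: 1 bp
  139→147: 8 bp
  147→153: 6 bp
  153→4 (wrap): 159-153+4 = 10 bp

[1,1,3,4,5,5,6,6,7,7,8,8,8,9,9,10,11,11,12,13,15]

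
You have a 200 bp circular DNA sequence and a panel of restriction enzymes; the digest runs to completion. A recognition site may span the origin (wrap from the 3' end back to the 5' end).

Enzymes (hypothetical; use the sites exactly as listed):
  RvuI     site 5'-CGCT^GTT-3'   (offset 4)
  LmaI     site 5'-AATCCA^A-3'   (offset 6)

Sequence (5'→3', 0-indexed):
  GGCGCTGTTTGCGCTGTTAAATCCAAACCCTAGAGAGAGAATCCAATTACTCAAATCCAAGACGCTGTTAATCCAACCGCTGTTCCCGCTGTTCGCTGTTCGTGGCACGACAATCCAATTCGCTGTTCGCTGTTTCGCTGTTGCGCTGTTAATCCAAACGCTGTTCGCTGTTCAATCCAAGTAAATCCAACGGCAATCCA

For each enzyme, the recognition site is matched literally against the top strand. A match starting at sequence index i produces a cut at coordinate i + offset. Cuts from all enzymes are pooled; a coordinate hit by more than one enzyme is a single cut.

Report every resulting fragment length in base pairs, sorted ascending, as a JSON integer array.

Site scan:
  RvuI (CGCTGTT, off=4): starts [2, 11, 62, 77, 86, 93, 120, 127, 135, 143, 158, 165] → cuts [6, 15, 66, 81, 90, 97, 124, 131, 139, 147, 162, 169]
  LmaI (AATCCAA, off=6): starts [19, 39, 53, 69, 111, 150, 173, 183] → cuts [25, 45, 59, 75, 117, 156, 179, 189]

Pooled cuts: [6, 15, 25, 45, 59, 66, 75, 81, 90, 97, 117, 124, 131, 139, 147, 156, 162, 169, 179, 189]

Fragments:
  6→15: 9 bp
  15→25: 10 bp
  25→45: 20 bp
  45→59: 14 bp
  59→66: 7 bp
  66→75: 9 bp
  75→81: 6 bp
  81→90: 9 bp
  90→97: 7 bp
  97→117: 20 bp
  117→124: 7 bp
  124→131: 7 bp
  131→139: 8 bp
  139→147: 8 bp
  147→156: 9 bp
  156→162: 6 bp
  162→169: 7 bp
  169→179: 10 bp
  179→189: 10 bp
  189→6 (wrap): 200-189+6 = 17 bp

[6,6,7,7,7,7,7,8,8,9,9,9,9,10,10,10,14,17,20,20]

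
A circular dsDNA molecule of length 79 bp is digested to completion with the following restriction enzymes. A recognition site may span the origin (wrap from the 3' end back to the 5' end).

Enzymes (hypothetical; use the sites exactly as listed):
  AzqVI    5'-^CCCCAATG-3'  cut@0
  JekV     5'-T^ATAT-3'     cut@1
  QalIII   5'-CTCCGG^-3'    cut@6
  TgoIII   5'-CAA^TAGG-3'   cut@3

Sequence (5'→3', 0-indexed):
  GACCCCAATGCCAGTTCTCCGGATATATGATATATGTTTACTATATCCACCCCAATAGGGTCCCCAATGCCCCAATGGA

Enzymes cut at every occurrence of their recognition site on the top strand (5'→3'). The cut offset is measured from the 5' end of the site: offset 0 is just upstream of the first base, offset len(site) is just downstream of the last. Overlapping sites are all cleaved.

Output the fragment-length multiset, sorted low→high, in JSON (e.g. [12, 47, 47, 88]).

Per-enzyme occurrences:
  AzqVI (CCCCAATG, off=0): starts [2, 61, 69] → cuts [2, 61, 69]
  JekV (TATAT, off=1): starts [23, 30, 41] → cuts [24, 31, 42]
  QalIII (CTCCGG, off=6): starts [16] → cuts [22]
  TgoIII (CAATAGG, off=3): starts [52] → cuts [55]

All cut coordinates (distinct, sorted): [2, 22, 24, 31, 42, 55, 61, 69]

Fragment lengths:
  2→22: 20 bp
  22→24: 2 bp
  24→31: 7 bp
  31→42: 11 bp
  42→55: 13 bp
  55→61: 6 bp
  61→69: 8 bp
  69→2 (wrap): 79-69+2 = 12 bp

[2,6,7,8,11,12,13,20]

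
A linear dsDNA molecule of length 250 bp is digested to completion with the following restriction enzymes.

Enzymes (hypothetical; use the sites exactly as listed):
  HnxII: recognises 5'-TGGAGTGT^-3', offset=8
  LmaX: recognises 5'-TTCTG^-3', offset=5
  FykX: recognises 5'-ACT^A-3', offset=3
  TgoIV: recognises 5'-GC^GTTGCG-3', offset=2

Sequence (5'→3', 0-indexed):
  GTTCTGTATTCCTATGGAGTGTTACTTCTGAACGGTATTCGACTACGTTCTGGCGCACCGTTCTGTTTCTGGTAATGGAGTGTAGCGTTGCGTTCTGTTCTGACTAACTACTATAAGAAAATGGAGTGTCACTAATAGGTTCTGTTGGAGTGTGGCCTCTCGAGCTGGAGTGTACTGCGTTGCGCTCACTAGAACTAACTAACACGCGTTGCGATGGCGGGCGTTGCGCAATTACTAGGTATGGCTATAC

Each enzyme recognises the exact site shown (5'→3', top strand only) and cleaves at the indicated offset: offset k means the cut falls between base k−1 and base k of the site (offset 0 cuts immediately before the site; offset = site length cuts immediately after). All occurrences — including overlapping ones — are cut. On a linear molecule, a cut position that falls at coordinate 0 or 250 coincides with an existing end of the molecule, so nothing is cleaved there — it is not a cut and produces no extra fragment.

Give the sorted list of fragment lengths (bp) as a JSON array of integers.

[3,3,3,4,4,4,5,5,6,6,6,7,8,8,9,11,11,12,12,13,14,14,14,15,16,17,20]

Per-enzyme occurrences:
  HnxII TGGAGTGT/8: at [14, 75, 121, 145, 165] ⇒ [22, 83, 129, 153, 173]
  LmaX TTCTG/5: at [1, 25, 47, 60, 66, 92, 97, 139] ⇒ [6, 30, 52, 65, 71, 97, 102, 144]
  FykX ACTA/3: at [41, 102, 106, 109, 130, 187, 193, 197, 233] ⇒ [44, 105, 109, 112, 133, 190, 196, 200, 236]
  TgoIV GCGTTGCG/2: at [84, 176, 205, 220] ⇒ [86, 178, 207, 222]

All cut coordinates (distinct, sorted): [6, 22, 30, 44, 52, 65, 71, 83, 86, 97, 102, 105, 109, 112, 129, 133, 144, 153, 173, 178, 190, 196, 200, 207, 222, 236]

Fragment lengths:
  [0,6): 6 bp
  [6,22): 16 bp
  [22,30): 8 bp
  [30,44): 14 bp
  [44,52): 8 bp
  [52,65): 13 bp
  [65,71): 6 bp
  [71,83): 12 bp
  [83,86): 3 bp
  [86,97): 11 bp
  [97,102): 5 bp
  [102,105): 3 bp
  [105,109): 4 bp
  [109,112): 3 bp
  [112,129): 17 bp
  [129,133): 4 bp
  [133,144): 11 bp
  [144,153): 9 bp
  [153,173): 20 bp
  [173,178): 5 bp
  [178,190): 12 bp
  [190,196): 6 bp
  [196,200): 4 bp
  [200,207): 7 bp
  [207,222): 15 bp
  [222,236): 14 bp
  [236,250): 14 bp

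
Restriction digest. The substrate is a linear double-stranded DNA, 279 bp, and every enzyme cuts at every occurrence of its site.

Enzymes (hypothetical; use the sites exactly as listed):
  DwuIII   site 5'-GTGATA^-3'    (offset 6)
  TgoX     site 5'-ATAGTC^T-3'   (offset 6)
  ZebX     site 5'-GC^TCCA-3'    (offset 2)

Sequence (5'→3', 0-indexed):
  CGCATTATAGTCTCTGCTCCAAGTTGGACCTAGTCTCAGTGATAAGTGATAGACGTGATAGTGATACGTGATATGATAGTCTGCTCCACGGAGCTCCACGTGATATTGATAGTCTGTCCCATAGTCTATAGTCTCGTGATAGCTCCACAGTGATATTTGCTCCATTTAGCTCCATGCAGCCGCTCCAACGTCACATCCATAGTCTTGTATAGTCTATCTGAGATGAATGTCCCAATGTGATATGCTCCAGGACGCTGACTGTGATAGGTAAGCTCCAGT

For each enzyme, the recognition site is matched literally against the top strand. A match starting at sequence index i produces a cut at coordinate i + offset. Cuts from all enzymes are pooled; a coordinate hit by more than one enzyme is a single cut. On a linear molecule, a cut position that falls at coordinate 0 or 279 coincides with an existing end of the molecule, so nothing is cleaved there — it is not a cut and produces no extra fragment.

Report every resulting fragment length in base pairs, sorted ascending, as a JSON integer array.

Site scan:
  DwuIII GTGATA/6: at [38, 45, 54, 60, 67, 99, 135, 149, 236, 260] ⇒ [44, 51, 60, 66, 73, 105, 141, 155, 242, 266]
  TgoX ATAGTCT/6: at [6, 75, 108, 120, 127, 198, 208] ⇒ [12, 81, 114, 126, 133, 204, 214]
  ZebX GCTCCA/2: at [15, 82, 92, 141, 158, 168, 181, 243, 271] ⇒ [17, 84, 94, 143, 160, 170, 183, 245, 273]

All cut coordinates (distinct, sorted): [12, 17, 44, 51, 60, 66, 73, 81, 84, 94, 105, 114, 126, 133, 141, 143, 155, 160, 170, 183, 204, 214, 242, 245, 266, 273]

Fragment lengths:
  [0,12): 12 bp
  [12,17): 5 bp
  [17,44): 27 bp
  [44,51): 7 bp
  [51,60): 9 bp
  [60,66): 6 bp
  [66,73): 7 bp
  [73,81): 8 bp
  [81,84): 3 bp
  [84,94): 10 bp
  [94,105): 11 bp
  [105,114): 9 bp
  [114,126): 12 bp
  [126,133): 7 bp
  [133,141): 8 bp
  [141,143): 2 bp
  [143,155): 12 bp
  [155,160): 5 bp
  [160,170): 10 bp
  [170,183): 13 bp
  [183,204): 21 bp
  [204,214): 10 bp
  [214,242): 28 bp
  [242,245): 3 bp
  [245,266): 21 bp
  [266,273): 7 bp
  [273,279): 6 bp

[2,3,3,5,5,6,6,7,7,7,7,8,8,9,9,10,10,10,11,12,12,12,13,21,21,27,28]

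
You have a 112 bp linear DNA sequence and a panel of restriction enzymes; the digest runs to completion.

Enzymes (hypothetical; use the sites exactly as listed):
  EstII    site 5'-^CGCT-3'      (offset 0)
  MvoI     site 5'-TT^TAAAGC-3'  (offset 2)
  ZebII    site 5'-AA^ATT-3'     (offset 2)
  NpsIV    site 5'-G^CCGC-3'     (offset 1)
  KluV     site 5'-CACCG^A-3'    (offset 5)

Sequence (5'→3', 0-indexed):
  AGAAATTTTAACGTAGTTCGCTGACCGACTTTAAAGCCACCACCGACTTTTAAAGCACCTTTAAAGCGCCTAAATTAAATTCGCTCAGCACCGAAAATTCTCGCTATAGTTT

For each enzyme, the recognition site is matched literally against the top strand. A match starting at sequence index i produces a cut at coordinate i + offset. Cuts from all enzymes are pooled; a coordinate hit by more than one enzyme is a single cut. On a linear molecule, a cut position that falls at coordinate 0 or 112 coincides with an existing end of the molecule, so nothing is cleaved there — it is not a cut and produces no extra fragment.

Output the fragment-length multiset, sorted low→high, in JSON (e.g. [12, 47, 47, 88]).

[3,3,4,5,5,5,11,11,12,12,13,14,14]

Site scan:
  EstII CGCT/0: at [18, 81, 101] ⇒ [18, 81, 101]
  MvoI TTTAAAGC/2: at [29, 48, 59] ⇒ [31, 50, 61]
  ZebII AAATT/2: at [2, 71, 76, 94] ⇒ [4, 73, 78, 96]
  NpsIV (GCCGC, off=1): no sites
  KluV CACCGA/5: at [40, 88] ⇒ [45, 93]

Pooled cuts: [4, 18, 31, 45, 50, 61, 73, 78, 81, 93, 96, 101]

Fragment lengths:
  [0,4): 4 bp
  [4,18): 14 bp
  [18,31): 13 bp
  [31,45): 14 bp
  [45,50): 5 bp
  [50,61): 11 bp
  [61,73): 12 bp
  [73,78): 5 bp
  [78,81): 3 bp
  [81,93): 12 bp
  [93,96): 3 bp
  [96,101): 5 bp
  [101,112): 11 bp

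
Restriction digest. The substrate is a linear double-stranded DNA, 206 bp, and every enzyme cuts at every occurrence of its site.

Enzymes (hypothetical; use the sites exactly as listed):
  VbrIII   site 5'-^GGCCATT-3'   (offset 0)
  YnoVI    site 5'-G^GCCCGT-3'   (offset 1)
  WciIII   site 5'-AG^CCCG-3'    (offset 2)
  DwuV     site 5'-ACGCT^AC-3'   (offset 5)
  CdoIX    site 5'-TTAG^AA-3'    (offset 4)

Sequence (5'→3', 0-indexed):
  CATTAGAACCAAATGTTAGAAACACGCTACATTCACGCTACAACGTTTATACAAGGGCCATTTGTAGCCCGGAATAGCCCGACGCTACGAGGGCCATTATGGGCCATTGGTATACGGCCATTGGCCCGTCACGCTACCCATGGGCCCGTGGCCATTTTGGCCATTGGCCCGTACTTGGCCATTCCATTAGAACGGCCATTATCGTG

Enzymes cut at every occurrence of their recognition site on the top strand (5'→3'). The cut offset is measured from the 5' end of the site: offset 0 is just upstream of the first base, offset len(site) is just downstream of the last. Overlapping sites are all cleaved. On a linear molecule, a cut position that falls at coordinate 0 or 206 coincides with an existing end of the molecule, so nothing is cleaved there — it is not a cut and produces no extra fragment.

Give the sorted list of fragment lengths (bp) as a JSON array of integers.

[3,5,6,6,8,8,8,9,9,9,10,10,10,11,12,12,13,13,14,14,16]

Scan for sites:
  VbrIII (GGCCATT, off=0): starts [55, 91, 101, 115, 149, 158, 176, 193] → cuts [55, 91, 101, 115, 149, 158, 176, 193]
  YnoVI (GGCCCGT, off=1): starts [122, 142, 165] → cuts [123, 143, 166]
  WciIII (AGCCCG, off=2): starts [65, 75] → cuts [67, 77]
  DwuV (ACGCTAC, off=5): starts [23, 34, 81, 130] → cuts [28, 39, 86, 135]
  CdoIX (TTAGAA, off=4): starts [2, 15, 186] → cuts [6, 19, 190]

Pooled cuts: [6, 19, 28, 39, 55, 67, 77, 86, 91, 101, 115, 123, 135, 143, 149, 158, 166, 176, 190, 193]

Fragment lengths:
  [0,6): 6 bp
  [6,19): 13 bp
  [19,28): 9 bp
  [28,39): 11 bp
  [39,55): 16 bp
  [55,67): 12 bp
  [67,77): 10 bp
  [77,86): 9 bp
  [86,91): 5 bp
  [91,101): 10 bp
  [101,115): 14 bp
  [115,123): 8 bp
  [123,135): 12 bp
  [135,143): 8 bp
  [143,149): 6 bp
  [149,158): 9 bp
  [158,166): 8 bp
  [166,176): 10 bp
  [176,190): 14 bp
  [190,193): 3 bp
  [193,206): 13 bp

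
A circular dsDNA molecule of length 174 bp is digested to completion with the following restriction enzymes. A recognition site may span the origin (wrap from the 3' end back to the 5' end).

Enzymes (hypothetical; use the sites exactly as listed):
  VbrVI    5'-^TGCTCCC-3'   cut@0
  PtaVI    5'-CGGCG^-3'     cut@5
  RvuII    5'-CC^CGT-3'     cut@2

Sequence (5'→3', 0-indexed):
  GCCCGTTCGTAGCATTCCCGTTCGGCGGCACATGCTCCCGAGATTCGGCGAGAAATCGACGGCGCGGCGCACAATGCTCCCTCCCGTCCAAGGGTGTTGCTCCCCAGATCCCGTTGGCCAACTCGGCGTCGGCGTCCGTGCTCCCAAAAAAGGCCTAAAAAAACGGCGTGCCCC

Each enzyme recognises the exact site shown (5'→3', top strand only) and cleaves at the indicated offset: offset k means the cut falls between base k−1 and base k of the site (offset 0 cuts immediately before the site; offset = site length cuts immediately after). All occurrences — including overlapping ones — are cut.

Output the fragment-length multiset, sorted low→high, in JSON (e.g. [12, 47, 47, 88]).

[4,5,5,5,6,9,9,10,13,14,14,15,17,18,30]

Scan for sites:
  VbrVI (TGCTCCC, off=0): starts [32, 74, 97, 138] → cuts [32, 74, 97, 138]
  PtaVI (CGGCG, off=5): starts [22, 45, 59, 64, 123, 129, 163] → cuts [27, 50, 64, 69, 128, 134, 168]
  RvuII (CCCGT, off=2): starts [1, 16, 82, 109] → cuts [3, 18, 84, 111]

All cut coordinates (distinct, sorted): [3, 18, 27, 32, 50, 64, 69, 74, 84, 97, 111, 128, 134, 138, 168]

Fragment lengths:
  3→18: 15 bp
  18→27: 9 bp
  27→32: 5 bp
  32→50: 18 bp
  50→64: 14 bp
  64→69: 5 bp
  69→74: 5 bp
  74→84: 10 bp
  84→97: 13 bp
  97→111: 14 bp
  111→128: 17 bp
  128→134: 6 bp
  134→138: 4 bp
  138→168: 30 bp
  168→3 (wrap): 174-168+3 = 9 bp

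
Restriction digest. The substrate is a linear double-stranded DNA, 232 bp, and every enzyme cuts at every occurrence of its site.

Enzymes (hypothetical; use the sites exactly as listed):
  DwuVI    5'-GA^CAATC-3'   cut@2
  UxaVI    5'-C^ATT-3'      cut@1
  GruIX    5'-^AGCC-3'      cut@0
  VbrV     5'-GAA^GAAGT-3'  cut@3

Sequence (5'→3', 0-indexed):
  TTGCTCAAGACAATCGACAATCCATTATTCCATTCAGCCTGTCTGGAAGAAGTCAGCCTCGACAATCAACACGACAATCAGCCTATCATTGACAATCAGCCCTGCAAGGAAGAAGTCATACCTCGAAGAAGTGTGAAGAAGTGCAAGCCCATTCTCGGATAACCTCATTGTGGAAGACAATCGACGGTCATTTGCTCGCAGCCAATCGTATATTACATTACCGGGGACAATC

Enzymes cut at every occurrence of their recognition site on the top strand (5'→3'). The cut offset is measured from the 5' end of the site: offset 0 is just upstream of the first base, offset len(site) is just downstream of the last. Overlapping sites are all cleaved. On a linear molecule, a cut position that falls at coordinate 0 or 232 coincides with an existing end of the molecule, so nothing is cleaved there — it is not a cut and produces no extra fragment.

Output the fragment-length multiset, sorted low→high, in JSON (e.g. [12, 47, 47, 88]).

[4,5,5,5,5,5,6,6,7,8,8,8,8,10,10,10,11,11,12,12,13,14,16,16,17]

Site scan:
  DwuVI GACAATC/2: at [8, 15, 60, 72, 90, 175, 225] ⇒ [10, 17, 62, 74, 92, 177, 227]
  UxaVI CATT/1: at [22, 30, 86, 149, 165, 188, 215] ⇒ [23, 31, 87, 150, 166, 189, 216]
  GruIX AGCC/0: at [35, 54, 79, 97, 145, 199] ⇒ [35, 54, 79, 97, 145, 199]
  VbrV GAAGAAGT/3: at [45, 108, 124, 134] ⇒ [48, 111, 127, 137]

All cut coordinates (distinct, sorted): [10, 17, 23, 31, 35, 48, 54, 62, 74, 79, 87, 92, 97, 111, 127, 137, 145, 150, 166, 177, 189, 199, 216, 227]

Fragments:
  [0,10): 10 bp
  [10,17): 7 bp
  [17,23): 6 bp
  [23,31): 8 bp
  [31,35): 4 bp
  [35,48): 13 bp
  [48,54): 6 bp
  [54,62): 8 bp
  [62,74): 12 bp
  [74,79): 5 bp
  [79,87): 8 bp
  [87,92): 5 bp
  [92,97): 5 bp
  [97,111): 14 bp
  [111,127): 16 bp
  [127,137): 10 bp
  [137,145): 8 bp
  [145,150): 5 bp
  [150,166): 16 bp
  [166,177): 11 bp
  [177,189): 12 bp
  [189,199): 10 bp
  [199,216): 17 bp
  [216,227): 11 bp
  [227,232): 5 bp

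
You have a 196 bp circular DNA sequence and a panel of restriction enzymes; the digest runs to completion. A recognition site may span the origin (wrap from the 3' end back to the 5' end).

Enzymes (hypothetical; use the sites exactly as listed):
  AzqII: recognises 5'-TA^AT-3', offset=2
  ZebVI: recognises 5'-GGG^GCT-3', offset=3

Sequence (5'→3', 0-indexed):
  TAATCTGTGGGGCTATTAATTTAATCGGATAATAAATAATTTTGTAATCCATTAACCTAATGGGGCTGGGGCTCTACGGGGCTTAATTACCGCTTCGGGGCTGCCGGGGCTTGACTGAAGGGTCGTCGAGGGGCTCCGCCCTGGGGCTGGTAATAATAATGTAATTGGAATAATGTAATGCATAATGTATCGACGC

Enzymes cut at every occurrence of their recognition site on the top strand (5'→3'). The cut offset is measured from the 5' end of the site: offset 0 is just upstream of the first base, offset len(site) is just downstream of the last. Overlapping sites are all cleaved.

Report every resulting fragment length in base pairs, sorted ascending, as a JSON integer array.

Per-enzyme occurrences:
  AzqII (TAAT, off=2): starts [0, 16, 21, 29, 36, 44, 57, 83, 150, 153, 156, 161, 170, 175, 182] → cuts [2, 18, 23, 31, 38, 46, 59, 85, 152, 155, 158, 163, 172, 177, 184]
  ZebVI (GGGGCT, off=3): starts [8, 61, 67, 77, 96, 105, 129, 142] → cuts [11, 64, 70, 80, 99, 108, 132, 145]

All cut coordinates (distinct, sorted): [2, 11, 18, 23, 31, 38, 46, 59, 64, 70, 80, 85, 99, 108, 132, 145, 152, 155, 158, 163, 172, 177, 184]

Fragment lengths:
  2→11: 9 bp
  11→18: 7 bp
  18→23: 5 bp
  23→31: 8 bp
  31→38: 7 bp
  38→46: 8 bp
  46→59: 13 bp
  59→64: 5 bp
  64→70: 6 bp
  70→80: 10 bp
  80→85: 5 bp
  85→99: 14 bp
  99→108: 9 bp
  108→132: 24 bp
  132→145: 13 bp
  145→152: 7 bp
  152→155: 3 bp
  155→158: 3 bp
  158→163: 5 bp
  163→172: 9 bp
  172→177: 5 bp
  177→184: 7 bp
  184→2 (wrap): 196-184+2 = 14 bp

[3,3,5,5,5,5,5,6,7,7,7,7,8,8,9,9,9,10,13,13,14,14,24]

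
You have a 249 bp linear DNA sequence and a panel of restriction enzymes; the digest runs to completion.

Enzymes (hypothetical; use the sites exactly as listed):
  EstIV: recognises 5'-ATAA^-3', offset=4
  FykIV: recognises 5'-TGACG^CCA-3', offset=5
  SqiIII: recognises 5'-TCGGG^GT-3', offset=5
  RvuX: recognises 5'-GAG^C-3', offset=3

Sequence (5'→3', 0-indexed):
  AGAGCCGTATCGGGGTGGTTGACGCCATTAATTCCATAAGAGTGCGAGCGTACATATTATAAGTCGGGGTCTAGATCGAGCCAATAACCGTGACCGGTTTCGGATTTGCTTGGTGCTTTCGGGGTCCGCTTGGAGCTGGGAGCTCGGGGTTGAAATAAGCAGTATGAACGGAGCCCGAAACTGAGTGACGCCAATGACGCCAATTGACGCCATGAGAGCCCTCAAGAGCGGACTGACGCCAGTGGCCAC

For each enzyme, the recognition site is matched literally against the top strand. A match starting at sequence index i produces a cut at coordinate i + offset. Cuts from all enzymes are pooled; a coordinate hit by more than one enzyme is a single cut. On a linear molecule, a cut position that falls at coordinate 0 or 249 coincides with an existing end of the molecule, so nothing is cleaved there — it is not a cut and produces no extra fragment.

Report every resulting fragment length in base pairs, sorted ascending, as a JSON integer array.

Site scan:
  EstIV ATAA/4: at [35, 58, 83, 154] ⇒ [39, 62, 87, 158]
  FykIV TGACGCCA/5: at [19, 185, 194, 204, 233] ⇒ [24, 190, 199, 209, 238]
  SqiIII TCGGGGT/5: at [9, 63, 118, 143] ⇒ [14, 68, 123, 148]
  RvuX GAGC/3: at [1, 45, 77, 132, 139, 170, 215, 225] ⇒ [4, 48, 80, 135, 142, 173, 218, 228]

Pooled cuts: [4, 14, 24, 39, 48, 62, 68, 80, 87, 123, 135, 142, 148, 158, 173, 190, 199, 209, 218, 228, 238]

Fragments:
  [0,4): 4 bp
  [4,14): 10 bp
  [14,24): 10 bp
  [24,39): 15 bp
  [39,48): 9 bp
  [48,62): 14 bp
  [62,68): 6 bp
  [68,80): 12 bp
  [80,87): 7 bp
  [87,123): 36 bp
  [123,135): 12 bp
  [135,142): 7 bp
  [142,148): 6 bp
  [148,158): 10 bp
  [158,173): 15 bp
  [173,190): 17 bp
  [190,199): 9 bp
  [199,209): 10 bp
  [209,218): 9 bp
  [218,228): 10 bp
  [228,238): 10 bp
  [238,249): 11 bp

[4,6,6,7,7,9,9,9,10,10,10,10,10,10,11,12,12,14,15,15,17,36]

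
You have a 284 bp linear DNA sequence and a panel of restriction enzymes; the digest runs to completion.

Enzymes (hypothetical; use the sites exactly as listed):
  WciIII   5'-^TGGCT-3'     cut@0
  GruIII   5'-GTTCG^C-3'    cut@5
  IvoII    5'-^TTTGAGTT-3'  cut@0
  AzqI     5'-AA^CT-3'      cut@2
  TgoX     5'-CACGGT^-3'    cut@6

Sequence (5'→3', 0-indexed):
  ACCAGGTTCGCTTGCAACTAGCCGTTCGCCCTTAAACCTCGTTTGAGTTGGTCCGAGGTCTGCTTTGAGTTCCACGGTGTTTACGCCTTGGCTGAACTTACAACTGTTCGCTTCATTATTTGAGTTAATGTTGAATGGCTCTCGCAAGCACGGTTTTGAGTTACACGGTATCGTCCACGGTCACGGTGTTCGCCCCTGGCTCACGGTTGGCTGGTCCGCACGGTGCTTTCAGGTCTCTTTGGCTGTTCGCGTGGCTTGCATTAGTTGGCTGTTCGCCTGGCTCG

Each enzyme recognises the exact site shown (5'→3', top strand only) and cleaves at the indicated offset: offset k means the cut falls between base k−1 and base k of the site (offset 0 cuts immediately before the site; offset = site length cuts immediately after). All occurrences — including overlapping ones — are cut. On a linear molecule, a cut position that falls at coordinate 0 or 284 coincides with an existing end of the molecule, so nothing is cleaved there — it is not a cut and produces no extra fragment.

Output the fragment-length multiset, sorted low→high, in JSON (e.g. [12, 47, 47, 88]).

[2,2,4,5,6,7,7,7,7,8,8,10,10,10,10,11,11,12,13,14,15,15,15,17,17,19,22]

Per-enzyme occurrences:
  WciIII (TGGCT, off=0): starts [88, 135, 196, 207, 239, 251, 265, 277] → cuts [88, 135, 196, 207, 239, 251, 265, 277]
  GruIII (GTTCGC, off=5): starts [5, 23, 105, 187, 244, 270] → cuts [10, 28, 110, 192, 249, 275]
  IvoII (TTTGAGTT, off=0): starts [41, 63, 118, 154] → cuts [41, 63, 118, 154]
  AzqI (AACT, off=2): starts [15, 94, 101] → cuts [17, 96, 103]
  TgoX (CACGGT, off=6): starts [72, 148, 163, 175, 181, 201, 218] → cuts [78, 154, 169, 181, 187, 207, 224]

Pooled cuts: [10, 17, 28, 41, 63, 78, 88, 96, 103, 110, 118, 135, 154, 169, 181, 187, 192, 196, 207, 224, 239, 249, 251, 265, 275, 277]

Fragments:
  [0,10): 10 bp
  [10,17): 7 bp
  [17,28): 11 bp
  [28,41): 13 bp
  [41,63): 22 bp
  [63,78): 15 bp
  [78,88): 10 bp
  [88,96): 8 bp
  [96,103): 7 bp
  [103,110): 7 bp
  [110,118): 8 bp
  [118,135): 17 bp
  [135,154): 19 bp
  [154,169): 15 bp
  [169,181): 12 bp
  [181,187): 6 bp
  [187,192): 5 bp
  [192,196): 4 bp
  [196,207): 11 bp
  [207,224): 17 bp
  [224,239): 15 bp
  [239,249): 10 bp
  [249,251): 2 bp
  [251,265): 14 bp
  [265,275): 10 bp
  [275,277): 2 bp
  [277,284): 7 bp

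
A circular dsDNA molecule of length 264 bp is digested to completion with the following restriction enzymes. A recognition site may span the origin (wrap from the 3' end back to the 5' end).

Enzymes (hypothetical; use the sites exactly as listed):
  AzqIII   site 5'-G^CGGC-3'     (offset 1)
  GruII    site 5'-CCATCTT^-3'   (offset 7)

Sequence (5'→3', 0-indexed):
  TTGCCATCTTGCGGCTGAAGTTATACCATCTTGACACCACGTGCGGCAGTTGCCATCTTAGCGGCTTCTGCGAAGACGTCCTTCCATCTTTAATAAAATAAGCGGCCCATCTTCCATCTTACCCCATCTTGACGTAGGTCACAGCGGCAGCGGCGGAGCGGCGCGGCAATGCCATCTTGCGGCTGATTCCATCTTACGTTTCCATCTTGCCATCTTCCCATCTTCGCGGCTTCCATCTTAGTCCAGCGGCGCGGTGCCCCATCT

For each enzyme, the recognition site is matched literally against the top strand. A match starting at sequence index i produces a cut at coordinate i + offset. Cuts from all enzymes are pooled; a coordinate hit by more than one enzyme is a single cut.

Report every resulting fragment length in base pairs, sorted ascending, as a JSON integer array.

Site scan:
  AzqIII GCGGC/1: at [10, 42, 60, 101, 143, 149, 157, 162, 178, 225, 245] ⇒ [11, 43, 61, 102, 144, 150, 158, 163, 179, 226, 246]
  GruII CCATCTT/7: at [3, 25, 52, 83, 106, 113, 123, 171, 188, 201, 209, 217, 232, 258] ⇒ [1, 10, 32, 59, 90, 113, 120, 130, 178, 195, 208, 216, 224, 239]

All cut coordinates (distinct, sorted): [1, 10, 11, 32, 43, 59, 61, 90, 102, 113, 120, 130, 144, 150, 158, 163, 178, 179, 195, 208, 216, 224, 226, 239, 246]

Fragment lengths:
  1→10: 9 bp
  10→11: 1 bp
  11→32: 21 bp
  32→43: 11 bp
  43→59: 16 bp
  59→61: 2 bp
  61→90: 29 bp
  90→102: 12 bp
  102→113: 11 bp
  113→120: 7 bp
  120→130: 10 bp
  130→144: 14 bp
  144→150: 6 bp
  150→158: 8 bp
  158→163: 5 bp
  163→178: 15 bp
  178→179: 1 bp
  179→195: 16 bp
  195→208: 13 bp
  208→216: 8 bp
  216→224: 8 bp
  224→226: 2 bp
  226→239: 13 bp
  239→246: 7 bp
  246→1 (wrap): 264-246+1 = 19 bp

[1,1,2,2,5,6,7,7,8,8,8,9,10,11,11,12,13,13,14,15,16,16,19,21,29]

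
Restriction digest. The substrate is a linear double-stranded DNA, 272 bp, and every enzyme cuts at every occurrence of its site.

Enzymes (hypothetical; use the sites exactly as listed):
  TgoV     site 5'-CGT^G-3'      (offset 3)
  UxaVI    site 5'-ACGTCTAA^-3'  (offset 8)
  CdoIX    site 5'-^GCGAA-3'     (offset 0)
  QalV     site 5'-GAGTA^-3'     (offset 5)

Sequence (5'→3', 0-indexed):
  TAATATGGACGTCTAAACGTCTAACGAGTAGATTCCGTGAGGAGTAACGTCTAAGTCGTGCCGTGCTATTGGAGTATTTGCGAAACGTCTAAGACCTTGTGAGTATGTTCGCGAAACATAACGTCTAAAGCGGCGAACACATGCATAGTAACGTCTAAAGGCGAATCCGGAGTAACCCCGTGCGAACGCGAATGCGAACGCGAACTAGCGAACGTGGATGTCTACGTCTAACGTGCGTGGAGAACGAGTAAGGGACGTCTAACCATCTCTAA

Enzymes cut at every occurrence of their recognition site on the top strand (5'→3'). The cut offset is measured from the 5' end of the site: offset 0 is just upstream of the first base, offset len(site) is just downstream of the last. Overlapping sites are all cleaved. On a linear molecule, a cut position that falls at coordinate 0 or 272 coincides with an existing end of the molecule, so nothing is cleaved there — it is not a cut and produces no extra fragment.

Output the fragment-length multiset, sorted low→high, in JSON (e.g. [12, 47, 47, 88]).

[2,3,3,4,4,5,5,5,6,6,6,6,7,8,8,8,8,8,8,10,12,12,12,13,13,14,16,16,18,26]

Scan for sites:
  TgoV CGTG/3: at [35, 56, 61, 178, 212, 231, 235] ⇒ [38, 59, 64, 181, 215, 234, 238]
  UxaVI ACGTCTAA/8: at [8, 16, 46, 84, 120, 150, 223, 254] ⇒ [16, 24, 54, 92, 128, 158, 231, 262]
  CdoIX GCGAA/0: at [79, 110, 132, 160, 181, 187, 193, 199, 207] ⇒ [79, 110, 132, 160, 181, 187, 193, 199, 207]
  QalV GAGTA/5: at [25, 41, 71, 100, 169, 245] ⇒ [30, 46, 76, 105, 174, 250]

Pooled cuts: [16, 24, 30, 38, 46, 54, 59, 64, 76, 79, 92, 105, 110, 128, 132, 158, 160, 174, 181, 187, 193, 199, 207, 215, 231, 234, 238, 250, 262]

Fragment lengths:
  [0,16): 16 bp
  [16,24): 8 bp
  [24,30): 6 bp
  [30,38): 8 bp
  [38,46): 8 bp
  [46,54): 8 bp
  [54,59): 5 bp
  [59,64): 5 bp
  [64,76): 12 bp
  [76,79): 3 bp
  [79,92): 13 bp
  [92,105): 13 bp
  [105,110): 5 bp
  [110,128): 18 bp
  [128,132): 4 bp
  [132,158): 26 bp
  [158,160): 2 bp
  [160,174): 14 bp
  [174,181): 7 bp
  [181,187): 6 bp
  [187,193): 6 bp
  [193,199): 6 bp
  [199,207): 8 bp
  [207,215): 8 bp
  [215,231): 16 bp
  [231,234): 3 bp
  [234,238): 4 bp
  [238,250): 12 bp
  [250,262): 12 bp
  [262,272): 10 bp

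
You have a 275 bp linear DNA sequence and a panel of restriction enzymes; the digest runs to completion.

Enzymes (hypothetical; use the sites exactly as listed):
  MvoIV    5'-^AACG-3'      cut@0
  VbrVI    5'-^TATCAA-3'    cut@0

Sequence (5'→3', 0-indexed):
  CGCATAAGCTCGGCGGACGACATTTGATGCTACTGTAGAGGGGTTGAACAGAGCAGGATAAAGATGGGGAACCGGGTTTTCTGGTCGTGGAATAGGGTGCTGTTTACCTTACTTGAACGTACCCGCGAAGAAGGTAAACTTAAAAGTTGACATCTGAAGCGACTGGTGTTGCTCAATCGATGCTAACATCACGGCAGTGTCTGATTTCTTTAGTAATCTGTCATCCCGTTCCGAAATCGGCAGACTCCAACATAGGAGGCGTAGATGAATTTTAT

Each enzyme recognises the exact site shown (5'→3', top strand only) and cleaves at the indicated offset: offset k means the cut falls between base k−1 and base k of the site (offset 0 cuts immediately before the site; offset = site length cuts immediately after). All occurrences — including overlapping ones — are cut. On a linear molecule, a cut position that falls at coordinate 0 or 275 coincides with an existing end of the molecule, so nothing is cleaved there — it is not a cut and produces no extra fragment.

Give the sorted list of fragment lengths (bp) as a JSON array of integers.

Site scan:
  MvoIV (AACG, off=0): starts [115] → cuts [115]
  VbrVI (TATCAA, off=0): no sites

All cut coordinates (distinct, sorted): [115]

Fragment lengths:
  [0,115): 115 bp
  [115,275): 160 bp

[115,160]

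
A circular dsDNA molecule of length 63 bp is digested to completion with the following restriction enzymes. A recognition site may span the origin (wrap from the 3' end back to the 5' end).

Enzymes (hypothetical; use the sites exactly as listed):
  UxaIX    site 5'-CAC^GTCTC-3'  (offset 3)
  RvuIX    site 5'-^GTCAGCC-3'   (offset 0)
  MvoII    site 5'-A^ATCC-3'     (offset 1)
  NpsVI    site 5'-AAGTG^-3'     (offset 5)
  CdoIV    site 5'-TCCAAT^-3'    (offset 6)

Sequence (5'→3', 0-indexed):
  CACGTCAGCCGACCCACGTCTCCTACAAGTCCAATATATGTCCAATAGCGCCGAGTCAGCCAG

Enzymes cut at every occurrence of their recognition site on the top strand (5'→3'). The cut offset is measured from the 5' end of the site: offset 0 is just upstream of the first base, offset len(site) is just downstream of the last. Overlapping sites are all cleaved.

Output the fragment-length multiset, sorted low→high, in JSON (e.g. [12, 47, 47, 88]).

Scan for sites:
  UxaIX CACGTCTC/3: at [14] ⇒ [17]
  RvuIX GTCAGCC/0: at [3, 54] ⇒ [3, 54]
  MvoII (AATCC, off=1): no sites
  NpsVI (AAGTG, off=5): no sites
  CdoIV TCCAAT/6: at [29, 40] ⇒ [35, 46]

Pooled cuts: [3, 17, 35, 46, 54]

Fragments:
  3→17: 14 bp
  17→35: 18 bp
  35→46: 11 bp
  46→54: 8 bp
  54→3 (wrap): 63-54+3 = 12 bp

[8,11,12,14,18]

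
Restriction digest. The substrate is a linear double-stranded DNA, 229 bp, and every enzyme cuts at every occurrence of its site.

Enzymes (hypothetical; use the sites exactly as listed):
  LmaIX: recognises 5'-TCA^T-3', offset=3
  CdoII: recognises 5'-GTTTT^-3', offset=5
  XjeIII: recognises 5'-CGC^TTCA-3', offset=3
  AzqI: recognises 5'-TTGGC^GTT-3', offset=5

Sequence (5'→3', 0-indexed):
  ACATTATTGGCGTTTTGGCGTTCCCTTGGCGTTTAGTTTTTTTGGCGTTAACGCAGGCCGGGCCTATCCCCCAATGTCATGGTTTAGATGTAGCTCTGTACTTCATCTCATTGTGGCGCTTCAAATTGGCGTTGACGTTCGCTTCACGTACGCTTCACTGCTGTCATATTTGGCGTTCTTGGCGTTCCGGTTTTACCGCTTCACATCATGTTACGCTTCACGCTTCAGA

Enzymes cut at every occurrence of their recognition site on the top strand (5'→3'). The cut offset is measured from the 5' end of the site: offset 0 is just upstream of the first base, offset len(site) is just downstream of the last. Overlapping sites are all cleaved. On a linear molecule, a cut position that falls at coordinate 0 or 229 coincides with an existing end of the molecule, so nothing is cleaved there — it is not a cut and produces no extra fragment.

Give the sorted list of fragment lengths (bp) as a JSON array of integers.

[3,5,5,5,6,6,7,8,8,9,9,9,10,11,11,11,11,11,12,13,26,33]

Per-enzyme occurrences:
  LmaIX (TCAT, off=3): starts [76, 102, 107, 163, 205] → cuts [79, 105, 110, 166, 208]
  CdoII (GTTTT, off=5): starts [11, 35, 189] → cuts [16, 40, 194]
  XjeIII (CGCTTCA, off=3): starts [116, 139, 150, 196, 213, 220] → cuts [119, 142, 153, 199, 216, 223]
  AzqI (TTGGCGTT, off=5): starts [6, 14, 25, 41, 125, 169, 178] → cuts [11, 19, 30, 46, 130, 174, 183]

All cut coordinates (distinct, sorted): [11, 16, 19, 30, 40, 46, 79, 105, 110, 119, 130, 142, 153, 166, 174, 183, 194, 199, 208, 216, 223]

Fragment lengths:
  [0,11): 11 bp
  [11,16): 5 bp
  [16,19): 3 bp
  [19,30): 11 bp
  [30,40): 10 bp
  [40,46): 6 bp
  [46,79): 33 bp
  [79,105): 26 bp
  [105,110): 5 bp
  [110,119): 9 bp
  [119,130): 11 bp
  [130,142): 12 bp
  [142,153): 11 bp
  [153,166): 13 bp
  [166,174): 8 bp
  [174,183): 9 bp
  [183,194): 11 bp
  [194,199): 5 bp
  [199,208): 9 bp
  [208,216): 8 bp
  [216,223): 7 bp
  [223,229): 6 bp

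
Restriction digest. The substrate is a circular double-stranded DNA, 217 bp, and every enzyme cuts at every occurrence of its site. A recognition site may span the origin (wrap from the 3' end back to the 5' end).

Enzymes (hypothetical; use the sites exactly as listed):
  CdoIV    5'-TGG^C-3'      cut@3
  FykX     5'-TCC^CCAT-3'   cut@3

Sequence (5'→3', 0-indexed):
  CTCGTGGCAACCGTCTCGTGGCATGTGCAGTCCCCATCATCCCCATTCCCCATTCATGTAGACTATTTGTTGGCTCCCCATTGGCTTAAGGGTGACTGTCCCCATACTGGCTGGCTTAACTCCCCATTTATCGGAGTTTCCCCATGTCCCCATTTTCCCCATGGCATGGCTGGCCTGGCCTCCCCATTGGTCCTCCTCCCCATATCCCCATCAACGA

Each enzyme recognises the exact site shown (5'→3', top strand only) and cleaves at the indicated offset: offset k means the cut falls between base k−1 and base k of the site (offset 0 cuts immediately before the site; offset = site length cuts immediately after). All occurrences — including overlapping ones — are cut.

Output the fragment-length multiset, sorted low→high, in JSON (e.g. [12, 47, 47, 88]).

[4,4,4,5,5,5,6,7,7,8,8,9,9,9,9,12,14,16,17,17,18,24]

Per-enzyme occurrences:
  CdoIV (TGGC, off=3): starts [4, 18, 70, 81, 107, 111, 161, 166, 170, 175] → cuts [7, 21, 73, 84, 110, 114, 164, 169, 173, 178]
  FykX (TCCCCAT, off=3): starts [30, 39, 46, 74, 98, 120, 138, 146, 155, 180, 196, 204] → cuts [33, 42, 49, 77, 101, 123, 141, 149, 158, 183, 199, 207]

All cut coordinates (distinct, sorted): [7, 21, 33, 42, 49, 73, 77, 84, 101, 110, 114, 123, 141, 149, 158, 164, 169, 173, 178, 183, 199, 207]

Fragments:
  7→21: 14 bp
  21→33: 12 bp
  33→42: 9 bp
  42→49: 7 bp
  49→73: 24 bp
  73→77: 4 bp
  77→84: 7 bp
  84→101: 17 bp
  101→110: 9 bp
  110→114: 4 bp
  114→123: 9 bp
  123→141: 18 bp
  141→149: 8 bp
  149→158: 9 bp
  158→164: 6 bp
  164→169: 5 bp
  169→173: 4 bp
  173→178: 5 bp
  178→183: 5 bp
  183→199: 16 bp
  199→207: 8 bp
  207→7 (wrap): 217-207+7 = 17 bp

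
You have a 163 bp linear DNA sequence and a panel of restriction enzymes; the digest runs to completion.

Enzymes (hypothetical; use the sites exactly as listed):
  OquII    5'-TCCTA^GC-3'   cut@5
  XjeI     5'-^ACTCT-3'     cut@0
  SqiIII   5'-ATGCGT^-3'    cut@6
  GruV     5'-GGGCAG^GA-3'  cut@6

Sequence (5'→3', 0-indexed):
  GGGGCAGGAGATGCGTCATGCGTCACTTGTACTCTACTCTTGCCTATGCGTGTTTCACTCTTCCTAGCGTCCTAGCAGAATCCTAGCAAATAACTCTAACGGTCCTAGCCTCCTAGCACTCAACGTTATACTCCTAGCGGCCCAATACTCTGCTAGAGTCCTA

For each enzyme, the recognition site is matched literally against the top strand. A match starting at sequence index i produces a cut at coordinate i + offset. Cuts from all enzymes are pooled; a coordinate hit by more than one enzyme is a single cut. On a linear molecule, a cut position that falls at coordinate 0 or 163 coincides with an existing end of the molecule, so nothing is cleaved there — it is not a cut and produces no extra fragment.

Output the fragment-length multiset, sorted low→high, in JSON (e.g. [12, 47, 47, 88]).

Site scan:
  OquII (TCCTAGC, off=5): starts [61, 69, 80, 102, 110, 131] → cuts [66, 74, 85, 107, 115, 136]
  XjeI (ACTCT, off=0): starts [30, 35, 56, 92, 146] → cuts [30, 35, 56, 92, 146]
  SqiIII (ATGCGT, off=6): starts [10, 17, 45] → cuts [16, 23, 51]
  GruV (GGGCAGGA, off=6): starts [1] → cuts [7]

All cut coordinates (distinct, sorted): [7, 16, 23, 30, 35, 51, 56, 66, 74, 85, 92, 107, 115, 136, 146]

Fragment lengths:
  [0,7): 7 bp
  [7,16): 9 bp
  [16,23): 7 bp
  [23,30): 7 bp
  [30,35): 5 bp
  [35,51): 16 bp
  [51,56): 5 bp
  [56,66): 10 bp
  [66,74): 8 bp
  [74,85): 11 bp
  [85,92): 7 bp
  [92,107): 15 bp
  [107,115): 8 bp
  [115,136): 21 bp
  [136,146): 10 bp
  [146,163): 17 bp

[5,5,7,7,7,7,8,8,9,10,10,11,15,16,17,21]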